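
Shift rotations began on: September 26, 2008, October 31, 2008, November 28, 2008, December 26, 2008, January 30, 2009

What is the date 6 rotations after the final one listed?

July 31, 2009

Every date is a Friday; gaps 35, 28, 28, 35 days.
Each is the last Friday of its month (at least one falls on the 29th or later, ruling out '4th Friday').
February 2009 ends with Friday February 27, 2009.
Last Friday of March 2009: March 27, 2009.
Last Friday of April 2009: April 24, 2009.
May 2009 ends with Friday May 29, 2009.
Last Friday of June 2009: June 26, 2009.
July 2009 ends with Friday July 31, 2009.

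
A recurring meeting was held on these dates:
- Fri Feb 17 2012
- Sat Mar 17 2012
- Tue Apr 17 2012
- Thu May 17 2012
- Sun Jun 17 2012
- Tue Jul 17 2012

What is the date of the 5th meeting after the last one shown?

Each date is the 17th; the gaps (29, 31, 30, 31, 30) track the month lengths.
The rule is the 17th of each month.
Next: August 2012 → Fri Aug 17 2012.
September 2012: Mon Sep 17 2012.
Next: October 2012 → Wed Oct 17 2012.
Next: November 2012 → Sat Nov 17 2012.
December 2012: Mon Dec 17 2012.

Mon Dec 17 2012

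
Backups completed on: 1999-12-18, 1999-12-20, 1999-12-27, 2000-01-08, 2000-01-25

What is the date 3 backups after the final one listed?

2000-04-15

The spacing grows by 5 each time: 2, 7, 12, 17 days.
Next gap: 22 days. 2000-01-25 + 22 days = 2000-02-16.
Next gap: 27 days. 2000-02-16 + 27 days = 2000-03-14.
Next gap: 32 days. 2000-03-14 + 32 days = 2000-04-15.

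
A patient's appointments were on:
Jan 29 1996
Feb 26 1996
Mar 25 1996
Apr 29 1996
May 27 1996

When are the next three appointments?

These are Mondays with 28, 28, 35, 28-day gaps.
Each is the final Monday of its month — Jan 29 1996 is past the 28th, so '4th Monday' doesn't fit.
Last Monday of June 1996: Jun 24 1996.
July 1996 ends with Monday Jul 29 1996.
August 1996 ends with Monday Aug 26 1996.

Jun 24 1996, Jul 29 1996, Aug 26 1996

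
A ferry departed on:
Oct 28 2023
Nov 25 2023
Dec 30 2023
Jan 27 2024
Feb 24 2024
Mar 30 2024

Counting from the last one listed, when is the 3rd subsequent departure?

Jun 29 2024

Every date is a Saturday; gaps 28, 35, 28, 28, 35 days.
Each is the last Saturday of its month (at least one falls on the 29th or later, ruling out '4th Saturday').
April 2024 ends with Saturday Apr 27 2024.
Last Saturday of May 2024: May 25 2024.
Last Saturday of June 2024: Jun 29 2024.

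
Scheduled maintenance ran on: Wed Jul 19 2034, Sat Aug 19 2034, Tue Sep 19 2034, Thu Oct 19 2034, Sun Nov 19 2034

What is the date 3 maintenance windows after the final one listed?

Each date is the 19th; the gaps (31, 31, 30, 31) track the month lengths.
The rule is the 19th of each month.
Next: December 2034 → Tue Dec 19 2034.
Next: January 2035 → Fri Jan 19 2035.
February 2035: Mon Feb 19 2035.

Mon Feb 19 2035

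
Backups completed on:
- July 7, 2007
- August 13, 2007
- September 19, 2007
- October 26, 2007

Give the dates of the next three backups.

Gaps between consecutive events: 37, 37, 37 days — a constant 37-day interval.
October 26, 2007 + 37 days = December 2, 2007.
December 2, 2007 + 37 days = January 8, 2008.
January 8, 2008 + 37 days = February 14, 2008.

December 2, 2007; January 8, 2008; February 14, 2008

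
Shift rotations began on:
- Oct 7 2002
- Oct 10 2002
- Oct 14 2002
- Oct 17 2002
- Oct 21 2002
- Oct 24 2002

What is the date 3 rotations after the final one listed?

Nov 4 2002

The gap pattern 3, 4, 3, 4, 3 repeats every 2 events.
These are the Mondays and Thursdays of each week.
The following Monday is Oct 28 2002.
Next Thursday: Oct 31 2002.
The following Monday is Nov 4 2002.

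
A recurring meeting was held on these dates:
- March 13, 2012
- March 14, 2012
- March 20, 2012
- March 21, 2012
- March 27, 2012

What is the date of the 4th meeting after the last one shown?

Gaps: 1, 6, 1, 6 days — not constant, but cyclic with period 2.
The events fall on every Tuesday and Wednesday.
The following Wednesday is March 28, 2012.
Next Tuesday: April 3, 2012.
Next Wednesday: April 4, 2012.
The following Tuesday is April 10, 2012.

April 10, 2012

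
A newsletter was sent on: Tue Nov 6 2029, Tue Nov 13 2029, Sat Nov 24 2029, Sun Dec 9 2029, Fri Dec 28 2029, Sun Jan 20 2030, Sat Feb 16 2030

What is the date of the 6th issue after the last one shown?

Sun Oct 20 2030

Intervals are 7, 11, 15, 19, 23, 27 days — an arithmetic progression with common difference 4.
Next gap: 31 days. Sat Feb 16 2030 + 31 days = Tue Mar 19 2030.
Next gap: 35 days. Tue Mar 19 2030 + 35 days = Tue Apr 23 2030.
Next gap: 39 days. Tue Apr 23 2030 + 39 days = Sat Jun 1 2030.
Next gap: 43 days. Sat Jun 1 2030 + 43 days = Sun Jul 14 2030.
Next gap: 47 days. Sun Jul 14 2030 + 47 days = Fri Aug 30 2030.
Next gap: 51 days. Fri Aug 30 2030 + 51 days = Sun Oct 20 2030.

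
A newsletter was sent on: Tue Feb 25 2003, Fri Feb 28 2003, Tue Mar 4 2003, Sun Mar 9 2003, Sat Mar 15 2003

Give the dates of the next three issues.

Sat Mar 22 2003, Sun Mar 30 2003, Tue Apr 8 2003

Gaps: 3, 4, 5, 6 days — each gap is 1 larger than the previous one.
Next gap: 7 days. Sat Mar 15 2003 + 7 days = Sat Mar 22 2003.
Next gap: 8 days. Sat Mar 22 2003 + 8 days = Sun Mar 30 2003.
Next gap: 9 days. Sun Mar 30 2003 + 9 days = Tue Apr 8 2003.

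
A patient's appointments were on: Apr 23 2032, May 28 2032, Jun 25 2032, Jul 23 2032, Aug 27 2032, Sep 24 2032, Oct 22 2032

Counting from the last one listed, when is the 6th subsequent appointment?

Apr 22 2033

All dates are Fridays, 35, 28, 28, 35, 28, 28 days apart.
Specifically, the 4th Friday of each month.
November 2032 — 4th Friday is Nov 26 2032.
4th Friday of December 2032: Dec 24 2032.
January 2033 — 4th Friday is Jan 28 2033.
4th Friday of February 2033: Feb 25 2033.
March 2033 — 4th Friday is Mar 25 2033.
April 2033 — 4th Friday is Apr 22 2033.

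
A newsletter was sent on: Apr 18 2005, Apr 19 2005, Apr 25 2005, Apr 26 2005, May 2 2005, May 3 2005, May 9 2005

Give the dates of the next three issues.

Gaps: 1, 6, 1, 6, 1, 6 days — not constant, but cyclic with period 2.
The events fall on every Monday and Tuesday.
Next Tuesday: May 10 2005.
Next Monday: May 16 2005.
The following Tuesday is May 17 2005.

May 10 2005, May 16 2005, May 17 2005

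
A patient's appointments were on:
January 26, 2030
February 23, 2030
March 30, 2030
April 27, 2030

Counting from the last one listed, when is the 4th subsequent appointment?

August 31, 2030

All Saturdays; the gaps (28, 35, 28) vary with month length.
This is the last Saturday of each month.
Last Saturday of May 2030: May 25, 2030.
Last Saturday of June 2030: June 29, 2030.
Last Saturday of July 2030: July 27, 2030.
Last Saturday of August 2030: August 31, 2030.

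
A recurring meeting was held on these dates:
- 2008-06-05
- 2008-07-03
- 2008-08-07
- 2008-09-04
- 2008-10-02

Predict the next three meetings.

Gaps: 28, 35, 28, 28 days — a mix of 28 and 35. Every date is a Thursday.
Each is the 1st Thursday of its month.
1st Thursday of November 2008: 2008-11-06.
1st Thursday of December 2008: 2008-12-04.
January 2009 — 1st Thursday is 2009-01-01.

2008-11-06, 2008-12-04, 2009-01-01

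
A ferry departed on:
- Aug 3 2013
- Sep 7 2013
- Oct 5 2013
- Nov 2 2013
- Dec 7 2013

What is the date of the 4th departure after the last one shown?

Apr 5 2014

Gaps: 35, 28, 28, 35 days — a mix of 28 and 35. Every date is a Saturday.
Each is the 1st Saturday of its month.
1st Saturday of January 2014: Jan 4 2014.
1st Saturday of February 2014: Feb 1 2014.
March 2014 — 1st Saturday is Mar 1 2014.
1st Saturday of April 2014: Apr 5 2014.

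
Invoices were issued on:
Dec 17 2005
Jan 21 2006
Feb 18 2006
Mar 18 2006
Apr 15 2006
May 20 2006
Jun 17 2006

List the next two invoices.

These are Saturdays at 28- or 35-day spacing (35, 28, 28, 28, 35, 28).
The pattern: 3rd Saturday of the month.
July 2006 — 3rd Saturday is Jul 15 2006.
3rd Saturday of August 2006: Aug 19 2006.

Jul 15 2006, Aug 19 2006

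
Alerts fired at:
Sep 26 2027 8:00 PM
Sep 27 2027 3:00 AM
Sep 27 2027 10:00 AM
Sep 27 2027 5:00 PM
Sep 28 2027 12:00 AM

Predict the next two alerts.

Gaps: 7, 7, 7, 7 hours — each event is 7 hours after the previous one.
Sep 28 2027 12:00 AM + 7 h = Sep 28 2027 7:00 AM.
Sep 28 2027 7:00 AM + 7 h = Sep 28 2027 2:00 PM.

Sep 28 2027 7:00 AM, Sep 28 2027 2:00 PM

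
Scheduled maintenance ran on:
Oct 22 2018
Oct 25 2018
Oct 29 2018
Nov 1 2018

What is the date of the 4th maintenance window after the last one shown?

Nov 15 2018

Every event lands on a Monday or Thursday (gaps cycle 3, 4, 3).
So the schedule is: every Monday and Thursday.
The following Monday is Nov 5 2018.
Next Thursday: Nov 8 2018.
Next Monday: Nov 12 2018.
The following Thursday is Nov 15 2018.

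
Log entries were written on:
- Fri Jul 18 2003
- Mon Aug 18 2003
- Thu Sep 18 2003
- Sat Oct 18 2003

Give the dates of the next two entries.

Tue Nov 18 2003, Thu Dec 18 2003

The day-of-month is always 18 (31, 31, 30 days between events).
So this recurs on the 18th of each month.
Next: November 2003 → Tue Nov 18 2003.
Next: December 2003 → Thu Dec 18 2003.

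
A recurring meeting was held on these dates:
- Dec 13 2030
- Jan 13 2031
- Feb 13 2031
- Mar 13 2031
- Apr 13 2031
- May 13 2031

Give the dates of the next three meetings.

Gaps: 31, 31, 28, 31, 30 days — not constant. Every event is on the 13th of the month.
Pattern: the 13th of each month.
Next: June 2031 → Jun 13 2031.
Next: July 2031 → Jul 13 2031.
August 2031: Aug 13 2031.

Jun 13 2031, Jul 13 2031, Aug 13 2031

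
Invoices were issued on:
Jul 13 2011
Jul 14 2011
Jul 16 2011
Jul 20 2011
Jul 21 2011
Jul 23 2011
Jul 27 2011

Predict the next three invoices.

Gaps: 1, 2, 4, 1, 2, 4 days — not constant, but cyclic with period 3.
The events fall on every Wednesday, Thursday and Saturday.
Next Thursday: Jul 28 2011.
Next Saturday: Jul 30 2011.
The following Wednesday is Aug 3 2011.

Jul 28 2011, Jul 30 2011, Aug 3 2011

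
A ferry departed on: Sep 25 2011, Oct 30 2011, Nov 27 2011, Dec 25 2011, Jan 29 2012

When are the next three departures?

Feb 26 2012, Mar 25 2012, Apr 29 2012

These are Sundays with 35, 28, 28, 35-day gaps.
Each is the final Sunday of its month — Oct 30 2011 is past the 28th, so '4th Sunday' doesn't fit.
Last Sunday of February 2012: Feb 26 2012.
Last Sunday of March 2012: Mar 25 2012.
April 2012 ends with Sunday Apr 29 2012.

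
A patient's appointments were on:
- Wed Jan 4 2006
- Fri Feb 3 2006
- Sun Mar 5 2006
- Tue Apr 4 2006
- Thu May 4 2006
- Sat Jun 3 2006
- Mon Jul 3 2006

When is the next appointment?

The spacing is 30, 30, 30, 30, 30, 30 days — always 30 days.
Mon Jul 3 2006 + 30 days = Wed Aug 2 2006.

Wed Aug 2 2006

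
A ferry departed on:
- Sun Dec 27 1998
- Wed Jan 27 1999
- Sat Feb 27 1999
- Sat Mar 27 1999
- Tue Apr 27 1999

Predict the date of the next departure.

The day-of-month is always 27 (31, 31, 28, 31 days between events).
So this recurs on the 27th of each month.
Next: May 1999 → Thu May 27 1999.

Thu May 27 1999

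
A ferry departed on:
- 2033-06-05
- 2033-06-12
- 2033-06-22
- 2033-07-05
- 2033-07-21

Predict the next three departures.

The spacing grows by 3 each time: 7, 10, 13, 16 days.
Next gap: 19 days. 2033-07-21 + 19 days = 2033-08-09.
Next gap: 22 days. 2033-08-09 + 22 days = 2033-08-31.
Next gap: 25 days. 2033-08-31 + 25 days = 2033-09-25.

2033-08-09, 2033-08-31, 2033-09-25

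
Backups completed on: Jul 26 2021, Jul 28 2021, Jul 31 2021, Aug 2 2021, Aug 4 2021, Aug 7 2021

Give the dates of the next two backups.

Gaps: 2, 3, 2, 2, 3 days — not constant, but cyclic with period 3.
The events fall on every Monday, Wednesday and Saturday.
The following Monday is Aug 9 2021.
Next Wednesday: Aug 11 2021.

Aug 9 2021, Aug 11 2021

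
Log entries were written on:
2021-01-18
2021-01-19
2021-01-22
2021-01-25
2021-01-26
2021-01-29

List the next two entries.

Every event lands on a Monday or Tuesday or Friday (gaps cycle 1, 3, 3, 1, 3).
So the schedule is: every Monday, Tuesday and Friday.
Next Monday: 2021-02-01.
Next Tuesday: 2021-02-02.

2021-02-01, 2021-02-02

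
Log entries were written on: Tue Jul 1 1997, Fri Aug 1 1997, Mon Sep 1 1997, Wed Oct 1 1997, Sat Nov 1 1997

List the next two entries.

Each date is the 1st; the gaps (31, 31, 30, 31) track the month lengths.
The rule is the 1st of each month.
December 1997: Mon Dec 1 1997.
Next: January 1998 → Thu Jan 1 1998.

Mon Dec 1 1997, Thu Jan 1 1998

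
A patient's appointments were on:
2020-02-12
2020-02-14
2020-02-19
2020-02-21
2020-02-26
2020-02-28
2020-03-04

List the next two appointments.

2020-03-06, 2020-03-11

Gaps: 2, 5, 2, 5, 2, 5 days — not constant, but cyclic with period 2.
The events fall on every Wednesday and Friday.
The following Friday is 2020-03-06.
Next Wednesday: 2020-03-11.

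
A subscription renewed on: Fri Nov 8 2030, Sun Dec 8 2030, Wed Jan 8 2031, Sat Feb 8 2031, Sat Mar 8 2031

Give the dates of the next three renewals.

Gaps: 30, 31, 31, 28 days — not constant. Every event is on the 8th of the month.
Pattern: the 8th of each month.
April 2031: Tue Apr 8 2031.
Next: May 2031 → Thu May 8 2031.
June 2031: Sun Jun 8 2031.

Tue Apr 8 2031, Thu May 8 2031, Sun Jun 8 2031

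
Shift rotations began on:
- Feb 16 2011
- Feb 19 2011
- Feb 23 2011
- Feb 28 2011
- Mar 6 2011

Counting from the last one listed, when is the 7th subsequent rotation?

Gaps: 3, 4, 5, 6 days — each gap is 1 larger than the previous one.
Next gap: 7 days. Mar 6 2011 + 7 days = Mar 13 2011.
Next gap: 8 days. Mar 13 2011 + 8 days = Mar 21 2011.
Next gap: 9 days. Mar 21 2011 + 9 days = Mar 30 2011.
Next gap: 10 days. Mar 30 2011 + 10 days = Apr 9 2011.
Next gap: 11 days. Apr 9 2011 + 11 days = Apr 20 2011.
Next gap: 12 days. Apr 20 2011 + 12 days = May 2 2011.
Next gap: 13 days. May 2 2011 + 13 days = May 15 2011.

May 15 2011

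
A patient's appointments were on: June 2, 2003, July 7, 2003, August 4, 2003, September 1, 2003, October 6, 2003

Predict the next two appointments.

All dates are Mondays, 35, 28, 28, 35 days apart.
Specifically, the 1st Monday of each month.
November 2003 — 1st Monday is November 3, 2003.
December 2003 — 1st Monday is December 1, 2003.

November 3, 2003; December 1, 2003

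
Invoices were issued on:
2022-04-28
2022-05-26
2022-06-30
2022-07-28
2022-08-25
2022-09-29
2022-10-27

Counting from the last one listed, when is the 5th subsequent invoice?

These are Thursdays with 28, 35, 28, 28, 35, 28-day gaps.
Each is the final Thursday of its month — 2022-06-30 is past the 28th, so '4th Thursday' doesn't fit.
November 2022 ends with Thursday 2022-11-24.
Last Thursday of December 2022: 2022-12-29.
Last Thursday of January 2023: 2023-01-26.
Last Thursday of February 2023: 2023-02-23.
March 2023 ends with Thursday 2023-03-30.

2023-03-30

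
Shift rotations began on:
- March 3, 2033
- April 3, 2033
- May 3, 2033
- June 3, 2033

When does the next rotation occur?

July 3, 2033

Gaps: 31, 30, 31 days — not constant. Every event is on the 3rd of the month.
Pattern: the 3rd of each month.
Next: July 2033 → July 3, 2033.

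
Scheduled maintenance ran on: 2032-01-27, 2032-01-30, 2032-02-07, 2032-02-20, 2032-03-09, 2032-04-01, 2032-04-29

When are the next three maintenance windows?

Intervals are 3, 8, 13, 18, 23, 28 days — an arithmetic progression with common difference 5.
Next gap: 33 days. 2032-04-29 + 33 days = 2032-06-01.
Next gap: 38 days. 2032-06-01 + 38 days = 2032-07-09.
Next gap: 43 days. 2032-07-09 + 43 days = 2032-08-21.

2032-06-01, 2032-07-09, 2032-08-21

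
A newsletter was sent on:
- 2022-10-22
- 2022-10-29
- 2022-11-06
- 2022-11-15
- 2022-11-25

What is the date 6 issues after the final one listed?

2023-02-14

The spacing grows by 1 each time: 7, 8, 9, 10 days.
Next gap: 11 days. 2022-11-25 + 11 days = 2022-12-06.
Next gap: 12 days. 2022-12-06 + 12 days = 2022-12-18.
Next gap: 13 days. 2022-12-18 + 13 days = 2022-12-31.
Next gap: 14 days. 2022-12-31 + 14 days = 2023-01-14.
Next gap: 15 days. 2023-01-14 + 15 days = 2023-01-29.
Next gap: 16 days. 2023-01-29 + 16 days = 2023-02-14.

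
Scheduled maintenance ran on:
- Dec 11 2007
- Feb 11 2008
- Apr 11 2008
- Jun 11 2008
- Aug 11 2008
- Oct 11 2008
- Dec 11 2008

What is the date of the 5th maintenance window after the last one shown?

Gaps: 62, 60, 61, 61, 61, 61 days — not constant. Every event is on the 11th of the month.
Pattern: the 11th of every 2 months.
February 2009: Feb 11 2009.
April 2009: Apr 11 2009.
Next: June 2009 → Jun 11 2009.
August 2009: Aug 11 2009.
Next: October 2009 → Oct 11 2009.

Oct 11 2009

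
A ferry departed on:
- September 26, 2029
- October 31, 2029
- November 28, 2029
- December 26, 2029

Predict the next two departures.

These are Wednesdays with 35, 28, 28-day gaps.
Each is the final Wednesday of its month — October 31, 2029 is past the 28th, so '4th Wednesday' doesn't fit.
January 2030 ends with Wednesday January 30, 2030.
Last Wednesday of February 2030: February 27, 2030.

January 30, 2030; February 27, 2030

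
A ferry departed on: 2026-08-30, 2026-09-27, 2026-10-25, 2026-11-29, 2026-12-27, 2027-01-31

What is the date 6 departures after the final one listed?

2027-07-25

Every date is a Sunday; gaps 28, 28, 35, 28, 35 days.
Each is the last Sunday of its month (at least one falls on the 29th or later, ruling out '4th Sunday').
February 2027 ends with Sunday 2027-02-28.
March 2027 ends with Sunday 2027-03-28.
Last Sunday of April 2027: 2027-04-25.
Last Sunday of May 2027: 2027-05-30.
June 2027 ends with Sunday 2027-06-27.
July 2027 ends with Sunday 2027-07-25.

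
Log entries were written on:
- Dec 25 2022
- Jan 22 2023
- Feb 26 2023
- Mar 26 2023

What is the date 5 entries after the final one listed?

All dates are Sundays, 28, 35, 28 days apart.
Specifically, the 4th Sunday of each month.
4th Sunday of April 2023: Apr 23 2023.
May 2023 — 4th Sunday is May 28 2023.
June 2023 — 4th Sunday is Jun 25 2023.
4th Sunday of July 2023: Jul 23 2023.
4th Sunday of August 2023: Aug 27 2023.

Aug 27 2023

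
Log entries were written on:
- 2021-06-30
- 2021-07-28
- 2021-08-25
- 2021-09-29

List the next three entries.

All Wednesdays; the gaps (28, 28, 35) vary with month length.
This is the last Wednesday of each month.
October 2021 ends with Wednesday 2021-10-27.
Last Wednesday of November 2021: 2021-11-24.
Last Wednesday of December 2021: 2021-12-29.

2021-10-27, 2021-11-24, 2021-12-29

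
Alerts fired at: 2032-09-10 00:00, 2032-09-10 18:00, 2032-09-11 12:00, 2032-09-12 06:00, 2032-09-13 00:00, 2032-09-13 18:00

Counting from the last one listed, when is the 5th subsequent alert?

The interval is a steady 18 hours (18, 18, 18, 18, 18).
2032-09-13 18:00 + 18 h = 2032-09-14 12:00.
2032-09-14 12:00 + 18 h = 2032-09-15 06:00.
2032-09-15 06:00 + 18 h = 2032-09-16 00:00.
2032-09-16 00:00 + 18 h = 2032-09-16 18:00.
2032-09-16 18:00 + 18 h = 2032-09-17 12:00.

2032-09-17 12:00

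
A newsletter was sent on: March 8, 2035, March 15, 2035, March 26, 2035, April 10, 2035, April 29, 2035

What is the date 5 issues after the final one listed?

Gaps: 7, 11, 15, 19 days — each gap is 4 larger than the previous one.
Next gap: 23 days. April 29, 2035 + 23 days = May 22, 2035.
Next gap: 27 days. May 22, 2035 + 27 days = June 18, 2035.
Next gap: 31 days. June 18, 2035 + 31 days = July 19, 2035.
Next gap: 35 days. July 19, 2035 + 35 days = August 23, 2035.
Next gap: 39 days. August 23, 2035 + 39 days = October 1, 2035.

October 1, 2035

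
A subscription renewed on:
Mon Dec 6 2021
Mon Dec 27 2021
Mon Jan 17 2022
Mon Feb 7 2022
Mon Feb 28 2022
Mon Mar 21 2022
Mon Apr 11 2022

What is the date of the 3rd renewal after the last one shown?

The spacing is 21, 21, 21, 21, 21, 21 days — always 21 days.
Mon Apr 11 2022 + 21 days = Mon May 2 2022.
Mon May 2 2022 + 21 days = Mon May 23 2022.
Mon May 23 2022 + 21 days = Mon Jun 13 2022.

Mon Jun 13 2022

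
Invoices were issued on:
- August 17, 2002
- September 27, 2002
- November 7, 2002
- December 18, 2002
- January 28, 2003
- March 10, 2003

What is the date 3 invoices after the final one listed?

Gaps between consecutive events: 41, 41, 41, 41, 41 days — a constant 41-day interval.
March 10, 2003 + 41 days = April 20, 2003.
April 20, 2003 + 41 days = May 31, 2003.
May 31, 2003 + 41 days = July 11, 2003.

July 11, 2003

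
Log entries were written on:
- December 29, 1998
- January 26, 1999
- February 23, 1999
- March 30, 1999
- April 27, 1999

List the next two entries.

All Tuesdays; the gaps (28, 28, 35, 28) vary with month length.
This is the last Tuesday of each month.
May 1999 ends with Tuesday May 25, 1999.
Last Tuesday of June 1999: June 29, 1999.

May 25, 1999; June 29, 1999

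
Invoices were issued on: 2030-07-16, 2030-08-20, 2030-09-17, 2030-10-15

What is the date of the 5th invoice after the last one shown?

All dates are Tuesdays, 35, 28, 28 days apart.
Specifically, the 3rd Tuesday of each month.
3rd Tuesday of November 2030: 2030-11-19.
December 2030 — 3rd Tuesday is 2030-12-17.
3rd Tuesday of January 2031: 2031-01-21.
February 2031 — 3rd Tuesday is 2031-02-18.
March 2031 — 3rd Tuesday is 2031-03-18.

2031-03-18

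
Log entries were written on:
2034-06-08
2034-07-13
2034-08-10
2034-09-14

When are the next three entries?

2034-10-12, 2034-11-09, 2034-12-14

Gaps: 35, 28, 35 days — a mix of 28 and 35. Every date is a Thursday.
Each is the 2nd Thursday of its month.
October 2034 — 2nd Thursday is 2034-10-12.
November 2034 — 2nd Thursday is 2034-11-09.
December 2034 — 2nd Thursday is 2034-12-14.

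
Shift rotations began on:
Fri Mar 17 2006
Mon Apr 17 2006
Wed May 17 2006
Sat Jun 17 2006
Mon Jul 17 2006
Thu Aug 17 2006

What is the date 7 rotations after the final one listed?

Sat Mar 17 2007

The day-of-month is always 17 (31, 30, 31, 30, 31 days between events).
So this recurs on the 17th of each month.
Next: September 2006 → Sun Sep 17 2006.
October 2006: Tue Oct 17 2006.
Next: November 2006 → Fri Nov 17 2006.
December 2006: Sun Dec 17 2006.
January 2007: Wed Jan 17 2007.
February 2007: Sat Feb 17 2007.
Next: March 2007 → Sat Mar 17 2007.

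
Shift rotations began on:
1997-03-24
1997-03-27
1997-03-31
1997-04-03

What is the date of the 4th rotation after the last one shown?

Every event lands on a Monday or Thursday (gaps cycle 3, 4, 3).
So the schedule is: every Monday and Thursday.
The following Monday is 1997-04-07.
The following Thursday is 1997-04-10.
Next Monday: 1997-04-14.
The following Thursday is 1997-04-17.

1997-04-17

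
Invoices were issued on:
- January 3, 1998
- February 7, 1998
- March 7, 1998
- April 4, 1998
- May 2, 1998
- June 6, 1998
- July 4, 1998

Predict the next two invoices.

These are Saturdays at 28- or 35-day spacing (35, 28, 28, 28, 35, 28).
The pattern: 1st Saturday of the month.
August 1998 — 1st Saturday is August 1, 1998.
1st Saturday of September 1998: September 5, 1998.

August 1, 1998; September 5, 1998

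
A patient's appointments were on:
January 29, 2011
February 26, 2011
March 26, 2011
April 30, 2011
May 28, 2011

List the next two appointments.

Every date is a Saturday; gaps 28, 28, 35, 28 days.
Each is the last Saturday of its month (at least one falls on the 29th or later, ruling out '4th Saturday').
Last Saturday of June 2011: June 25, 2011.
July 2011 ends with Saturday July 30, 2011.

June 25, 2011; July 30, 2011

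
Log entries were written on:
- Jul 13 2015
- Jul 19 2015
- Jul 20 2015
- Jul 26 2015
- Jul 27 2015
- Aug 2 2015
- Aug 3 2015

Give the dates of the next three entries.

Aug 9 2015, Aug 10 2015, Aug 16 2015

Gaps: 6, 1, 6, 1, 6, 1 days — not constant, but cyclic with period 2.
The events fall on every Monday and Sunday.
Next Sunday: Aug 9 2015.
The following Monday is Aug 10 2015.
The following Sunday is Aug 16 2015.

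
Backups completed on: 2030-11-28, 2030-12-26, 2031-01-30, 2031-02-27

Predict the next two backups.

2031-03-27, 2031-04-24

All Thursdays; the gaps (28, 35, 28) vary with month length.
This is the last Thursday of each month.
March 2031 ends with Thursday 2031-03-27.
Last Thursday of April 2031: 2031-04-24.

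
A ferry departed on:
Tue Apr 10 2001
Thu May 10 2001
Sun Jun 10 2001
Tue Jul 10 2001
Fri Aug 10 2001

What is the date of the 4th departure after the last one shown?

The day-of-month is always 10 (30, 31, 30, 31 days between events).
So this recurs on the 10th of each month.
September 2001: Mon Sep 10 2001.
October 2001: Wed Oct 10 2001.
Next: November 2001 → Sat Nov 10 2001.
Next: December 2001 → Mon Dec 10 2001.

Mon Dec 10 2001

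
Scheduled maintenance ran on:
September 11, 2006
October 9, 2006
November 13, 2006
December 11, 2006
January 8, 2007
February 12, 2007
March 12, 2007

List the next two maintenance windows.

April 9, 2007; May 14, 2007

These are Mondays at 28- or 35-day spacing (28, 35, 28, 28, 35, 28).
The pattern: 2nd Monday of the month.
April 2007 — 2nd Monday is April 9, 2007.
May 2007 — 2nd Monday is May 14, 2007.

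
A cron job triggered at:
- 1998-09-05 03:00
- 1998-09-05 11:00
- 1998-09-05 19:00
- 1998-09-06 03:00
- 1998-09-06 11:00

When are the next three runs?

Spacing: 8, 8, 8, 8 h — constant 8 h.
1998-09-06 11:00 + 8 h = 1998-09-06 19:00.
1998-09-06 19:00 + 8 h = 1998-09-07 03:00.
1998-09-07 03:00 + 8 h = 1998-09-07 11:00.

1998-09-06 19:00, 1998-09-07 03:00, 1998-09-07 11:00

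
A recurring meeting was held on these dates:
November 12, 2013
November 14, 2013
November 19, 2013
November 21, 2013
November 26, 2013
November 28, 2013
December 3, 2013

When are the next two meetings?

December 5, 2013; December 10, 2013

The gap pattern 2, 5, 2, 5, 2, 5 repeats every 2 events.
These are the Tuesdays and Thursdays of each week.
The following Thursday is December 5, 2013.
The following Tuesday is December 10, 2013.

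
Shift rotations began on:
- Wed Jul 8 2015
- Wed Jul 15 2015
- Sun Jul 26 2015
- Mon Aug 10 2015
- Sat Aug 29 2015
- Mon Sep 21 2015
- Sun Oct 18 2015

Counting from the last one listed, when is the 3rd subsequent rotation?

Intervals are 7, 11, 15, 19, 23, 27 days — an arithmetic progression with common difference 4.
Next gap: 31 days. Sun Oct 18 2015 + 31 days = Wed Nov 18 2015.
Next gap: 35 days. Wed Nov 18 2015 + 35 days = Wed Dec 23 2015.
Next gap: 39 days. Wed Dec 23 2015 + 39 days = Sun Jan 31 2016.

Sun Jan 31 2016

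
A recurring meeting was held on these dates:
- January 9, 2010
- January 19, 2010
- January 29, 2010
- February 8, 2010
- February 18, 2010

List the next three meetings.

February 28, 2010; March 10, 2010; March 20, 2010

The spacing is 10, 10, 10, 10 days — always 10 days.
February 18, 2010 + 10 days = February 28, 2010.
February 28, 2010 + 10 days = March 10, 2010.
March 10, 2010 + 10 days = March 20, 2010.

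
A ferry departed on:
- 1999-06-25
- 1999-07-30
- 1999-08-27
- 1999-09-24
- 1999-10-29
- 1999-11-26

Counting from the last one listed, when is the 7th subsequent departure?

All Fridays; the gaps (35, 28, 28, 35, 28) vary with month length.
This is the last Friday of each month.
Last Friday of December 1999: 1999-12-31.
January 2000 ends with Friday 2000-01-28.
February 2000 ends with Friday 2000-02-25.
March 2000 ends with Friday 2000-03-31.
April 2000 ends with Friday 2000-04-28.
May 2000 ends with Friday 2000-05-26.
Last Friday of June 2000: 2000-06-30.

2000-06-30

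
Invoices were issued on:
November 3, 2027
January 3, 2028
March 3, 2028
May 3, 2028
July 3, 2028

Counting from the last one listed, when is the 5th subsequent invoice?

May 3, 2029

Gaps: 61, 60, 61, 61 days — not constant. Every event is on the 3rd of the month.
Pattern: the 3rd of every 2 months.
Next: September 2028 → September 3, 2028.
November 2028: November 3, 2028.
January 2029: January 3, 2029.
Next: March 2029 → March 3, 2029.
May 2029: May 3, 2029.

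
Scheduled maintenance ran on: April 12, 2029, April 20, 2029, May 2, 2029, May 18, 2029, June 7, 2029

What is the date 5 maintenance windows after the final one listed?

Gaps: 8, 12, 16, 20 days — each gap is 4 larger than the previous one.
Next gap: 24 days. June 7, 2029 + 24 days = July 1, 2029.
Next gap: 28 days. July 1, 2029 + 28 days = July 29, 2029.
Next gap: 32 days. July 29, 2029 + 32 days = August 30, 2029.
Next gap: 36 days. August 30, 2029 + 36 days = October 5, 2029.
Next gap: 40 days. October 5, 2029 + 40 days = November 14, 2029.

November 14, 2029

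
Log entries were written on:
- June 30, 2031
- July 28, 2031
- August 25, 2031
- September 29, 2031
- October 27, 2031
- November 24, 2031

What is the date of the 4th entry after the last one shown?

March 29, 2032

Every date is a Monday; gaps 28, 28, 35, 28, 28 days.
Each is the last Monday of its month (at least one falls on the 29th or later, ruling out '4th Monday').
Last Monday of December 2031: December 29, 2031.
January 2032 ends with Monday January 26, 2032.
Last Monday of February 2032: February 23, 2032.
Last Monday of March 2032: March 29, 2032.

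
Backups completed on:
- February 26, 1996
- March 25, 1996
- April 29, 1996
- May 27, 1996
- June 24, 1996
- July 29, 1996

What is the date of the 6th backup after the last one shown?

January 27, 1997

Every date is a Monday; gaps 28, 35, 28, 28, 35 days.
Each is the last Monday of its month (at least one falls on the 29th or later, ruling out '4th Monday').
Last Monday of August 1996: August 26, 1996.
September 1996 ends with Monday September 30, 1996.
October 1996 ends with Monday October 28, 1996.
November 1996 ends with Monday November 25, 1996.
Last Monday of December 1996: December 30, 1996.
January 1997 ends with Monday January 27, 1997.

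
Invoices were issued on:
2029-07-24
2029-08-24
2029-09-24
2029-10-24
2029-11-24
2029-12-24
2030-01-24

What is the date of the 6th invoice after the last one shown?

2030-07-24

Gaps: 31, 31, 30, 31, 30, 31 days — not constant. Every event is on the 24th of the month.
Pattern: the 24th of each month.
February 2030: 2030-02-24.
March 2030: 2030-03-24.
Next: April 2030 → 2030-04-24.
May 2030: 2030-05-24.
Next: June 2030 → 2030-06-24.
July 2030: 2030-07-24.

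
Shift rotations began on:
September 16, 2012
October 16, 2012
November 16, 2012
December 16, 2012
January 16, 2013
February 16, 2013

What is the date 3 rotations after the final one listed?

May 16, 2013

The day-of-month is always 16 (30, 31, 30, 31, 31 days between events).
So this recurs on the 16th of each month.
Next: March 2013 → March 16, 2013.
April 2013: April 16, 2013.
May 2013: May 16, 2013.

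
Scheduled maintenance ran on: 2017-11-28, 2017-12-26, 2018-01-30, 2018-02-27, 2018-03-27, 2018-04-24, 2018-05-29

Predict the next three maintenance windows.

2018-06-26, 2018-07-31, 2018-08-28

All Tuesdays; the gaps (28, 35, 28, 28, 28, 35) vary with month length.
This is the last Tuesday of each month.
Last Tuesday of June 2018: 2018-06-26.
July 2018 ends with Tuesday 2018-07-31.
Last Tuesday of August 2018: 2018-08-28.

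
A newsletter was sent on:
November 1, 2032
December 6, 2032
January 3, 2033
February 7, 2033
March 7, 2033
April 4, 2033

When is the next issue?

May 2, 2033

These are Mondays at 28- or 35-day spacing (35, 28, 35, 28, 28).
The pattern: 1st Monday of the month.
May 2033 — 1st Monday is May 2, 2033.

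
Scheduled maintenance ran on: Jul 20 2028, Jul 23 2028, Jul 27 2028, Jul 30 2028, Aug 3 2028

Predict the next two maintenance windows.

Aug 6 2028, Aug 10 2028

The gap pattern 3, 4, 3, 4 repeats every 2 events.
These are the Thursdays and Sundays of each week.
The following Sunday is Aug 6 2028.
Next Thursday: Aug 10 2028.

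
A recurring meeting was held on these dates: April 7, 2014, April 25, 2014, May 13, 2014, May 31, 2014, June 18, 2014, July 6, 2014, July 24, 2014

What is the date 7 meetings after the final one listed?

November 27, 2014

Every event comes 18 days after the last (18, 18, 18, 18, 18, 18).
July 24, 2014 + 18 days = August 11, 2014.
August 11, 2014 + 18 days = August 29, 2014.
August 29, 2014 + 18 days = September 16, 2014.
September 16, 2014 + 18 days = October 4, 2014.
October 4, 2014 + 18 days = October 22, 2014.
October 22, 2014 + 18 days = November 9, 2014.
November 9, 2014 + 18 days = November 27, 2014.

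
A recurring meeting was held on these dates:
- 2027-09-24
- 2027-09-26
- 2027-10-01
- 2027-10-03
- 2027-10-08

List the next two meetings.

2027-10-10, 2027-10-15

Every event lands on a Friday or Sunday (gaps cycle 2, 5, 2, 5).
So the schedule is: every Friday and Sunday.
The following Sunday is 2027-10-10.
The following Friday is 2027-10-15.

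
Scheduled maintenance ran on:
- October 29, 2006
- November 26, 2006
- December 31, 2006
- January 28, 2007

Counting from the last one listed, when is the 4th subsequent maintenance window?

Every date is a Sunday; gaps 28, 35, 28 days.
Each is the last Sunday of its month (at least one falls on the 29th or later, ruling out '4th Sunday').
February 2007 ends with Sunday February 25, 2007.
Last Sunday of March 2007: March 25, 2007.
April 2007 ends with Sunday April 29, 2007.
May 2007 ends with Sunday May 27, 2007.

May 27, 2007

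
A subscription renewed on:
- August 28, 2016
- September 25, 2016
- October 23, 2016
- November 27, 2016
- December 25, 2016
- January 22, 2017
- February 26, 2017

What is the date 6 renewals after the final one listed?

August 27, 2017

Gaps: 28, 28, 35, 28, 28, 35 days — a mix of 28 and 35. Every date is a Sunday.
Each is the 4th Sunday of its month.
4th Sunday of March 2017: March 26, 2017.
4th Sunday of April 2017: April 23, 2017.
May 2017 — 4th Sunday is May 28, 2017.
June 2017 — 4th Sunday is June 25, 2017.
4th Sunday of July 2017: July 23, 2017.
August 2017 — 4th Sunday is August 27, 2017.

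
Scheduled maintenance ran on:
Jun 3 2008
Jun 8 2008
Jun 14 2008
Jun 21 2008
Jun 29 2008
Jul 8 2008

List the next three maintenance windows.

The spacing grows by 1 each time: 5, 6, 7, 8, 9 days.
Next gap: 10 days. Jul 8 2008 + 10 days = Jul 18 2008.
Next gap: 11 days. Jul 18 2008 + 11 days = Jul 29 2008.
Next gap: 12 days. Jul 29 2008 + 12 days = Aug 10 2008.

Jul 18 2008, Jul 29 2008, Aug 10 2008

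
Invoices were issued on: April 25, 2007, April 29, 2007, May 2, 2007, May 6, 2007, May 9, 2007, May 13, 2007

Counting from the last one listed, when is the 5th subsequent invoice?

May 30, 2007

Gaps: 4, 3, 4, 3, 4 days — not constant, but cyclic with period 2.
The events fall on every Wednesday and Sunday.
The following Wednesday is May 16, 2007.
The following Sunday is May 20, 2007.
Next Wednesday: May 23, 2007.
Next Sunday: May 27, 2007.
Next Wednesday: May 30, 2007.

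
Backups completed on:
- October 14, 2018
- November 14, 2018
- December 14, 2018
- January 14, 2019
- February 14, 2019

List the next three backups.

March 14, 2019; April 14, 2019; May 14, 2019

Gaps: 31, 30, 31, 31 days — not constant. Every event is on the 14th of the month.
Pattern: the 14th of each month.
March 2019: March 14, 2019.
Next: April 2019 → April 14, 2019.
May 2019: May 14, 2019.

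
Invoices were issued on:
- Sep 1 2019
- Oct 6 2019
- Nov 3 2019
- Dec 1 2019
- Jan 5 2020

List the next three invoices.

All dates are Sundays, 35, 28, 28, 35 days apart.
Specifically, the 1st Sunday of each month.
February 2020 — 1st Sunday is Feb 2 2020.
March 2020 — 1st Sunday is Mar 1 2020.
1st Sunday of April 2020: Apr 5 2020.

Feb 2 2020, Mar 1 2020, Apr 5 2020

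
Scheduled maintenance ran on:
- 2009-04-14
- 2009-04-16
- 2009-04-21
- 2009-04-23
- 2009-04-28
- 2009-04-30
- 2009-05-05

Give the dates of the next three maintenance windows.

The gap pattern 2, 5, 2, 5, 2, 5 repeats every 2 events.
These are the Tuesdays and Thursdays of each week.
The following Thursday is 2009-05-07.
Next Tuesday: 2009-05-12.
Next Thursday: 2009-05-14.

2009-05-07, 2009-05-12, 2009-05-14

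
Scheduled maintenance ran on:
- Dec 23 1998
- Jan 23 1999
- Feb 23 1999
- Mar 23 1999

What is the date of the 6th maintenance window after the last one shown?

Sep 23 1999

Gaps: 31, 31, 28 days — not constant. Every event is on the 23rd of the month.
Pattern: the 23rd of each month.
April 1999: Apr 23 1999.
Next: May 1999 → May 23 1999.
Next: June 1999 → Jun 23 1999.
July 1999: Jul 23 1999.
August 1999: Aug 23 1999.
September 1999: Sep 23 1999.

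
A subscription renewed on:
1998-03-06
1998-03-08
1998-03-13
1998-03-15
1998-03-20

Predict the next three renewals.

1998-03-22, 1998-03-27, 1998-03-29

The gap pattern 2, 5, 2, 5 repeats every 2 events.
These are the Fridays and Sundays of each week.
Next Sunday: 1998-03-22.
Next Friday: 1998-03-27.
Next Sunday: 1998-03-29.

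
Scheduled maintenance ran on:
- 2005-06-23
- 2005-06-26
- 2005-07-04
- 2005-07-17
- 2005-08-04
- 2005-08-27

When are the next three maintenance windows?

2005-09-24, 2005-10-27, 2005-12-04

Gaps: 3, 8, 13, 18, 23 days — each gap is 5 larger than the previous one.
Next gap: 28 days. 2005-08-27 + 28 days = 2005-09-24.
Next gap: 33 days. 2005-09-24 + 33 days = 2005-10-27.
Next gap: 38 days. 2005-10-27 + 38 days = 2005-12-04.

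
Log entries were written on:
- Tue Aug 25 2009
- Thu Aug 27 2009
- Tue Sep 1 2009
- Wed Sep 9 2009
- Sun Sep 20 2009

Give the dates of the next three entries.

The spacing grows by 3 each time: 2, 5, 8, 11 days.
Next gap: 14 days. Sun Sep 20 2009 + 14 days = Sun Oct 4 2009.
Next gap: 17 days. Sun Oct 4 2009 + 17 days = Wed Oct 21 2009.
Next gap: 20 days. Wed Oct 21 2009 + 20 days = Tue Nov 10 2009.

Sun Oct 4 2009, Wed Oct 21 2009, Tue Nov 10 2009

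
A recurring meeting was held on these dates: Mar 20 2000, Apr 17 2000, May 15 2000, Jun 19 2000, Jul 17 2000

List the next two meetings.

Aug 21 2000, Sep 18 2000

Gaps: 28, 28, 35, 28 days — a mix of 28 and 35. Every date is a Monday.
Each is the 3rd Monday of its month.
August 2000 — 3rd Monday is Aug 21 2000.
September 2000 — 3rd Monday is Sep 18 2000.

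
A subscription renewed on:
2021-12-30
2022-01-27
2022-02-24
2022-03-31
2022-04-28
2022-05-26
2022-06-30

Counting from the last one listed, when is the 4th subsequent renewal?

2022-10-27

All Thursdays; the gaps (28, 28, 35, 28, 28, 35) vary with month length.
This is the last Thursday of each month.
July 2022 ends with Thursday 2022-07-28.
August 2022 ends with Thursday 2022-08-25.
September 2022 ends with Thursday 2022-09-29.
October 2022 ends with Thursday 2022-10-27.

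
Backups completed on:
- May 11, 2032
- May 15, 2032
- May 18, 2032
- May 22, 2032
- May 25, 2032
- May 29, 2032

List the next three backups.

June 1, 2032; June 5, 2032; June 8, 2032

Every event lands on a Tuesday or Saturday (gaps cycle 4, 3, 4, 3, 4).
So the schedule is: every Tuesday and Saturday.
Next Tuesday: June 1, 2032.
Next Saturday: June 5, 2032.
The following Tuesday is June 8, 2032.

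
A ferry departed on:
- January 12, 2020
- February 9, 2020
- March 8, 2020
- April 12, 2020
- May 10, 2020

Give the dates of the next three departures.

These are Sundays at 28- or 35-day spacing (28, 28, 35, 28).
The pattern: 2nd Sunday of the month.
June 2020 — 2nd Sunday is June 14, 2020.
2nd Sunday of July 2020: July 12, 2020.
August 2020 — 2nd Sunday is August 9, 2020.

June 14, 2020; July 12, 2020; August 9, 2020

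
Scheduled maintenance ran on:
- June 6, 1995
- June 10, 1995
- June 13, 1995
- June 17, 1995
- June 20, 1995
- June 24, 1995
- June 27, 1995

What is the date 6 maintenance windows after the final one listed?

Gaps: 4, 3, 4, 3, 4, 3 days — not constant, but cyclic with period 2.
The events fall on every Tuesday and Saturday.
The following Saturday is July 1, 1995.
The following Tuesday is July 4, 1995.
The following Saturday is July 8, 1995.
The following Tuesday is July 11, 1995.
The following Saturday is July 15, 1995.
The following Tuesday is July 18, 1995.

July 18, 1995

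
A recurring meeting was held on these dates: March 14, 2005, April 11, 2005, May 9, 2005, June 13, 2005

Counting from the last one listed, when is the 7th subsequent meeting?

Gaps: 28, 28, 35 days — a mix of 28 and 35. Every date is a Monday.
Each is the 2nd Monday of its month.
July 2005 — 2nd Monday is July 11, 2005.
2nd Monday of August 2005: August 8, 2005.
September 2005 — 2nd Monday is September 12, 2005.
October 2005 — 2nd Monday is October 10, 2005.
November 2005 — 2nd Monday is November 14, 2005.
December 2005 — 2nd Monday is December 12, 2005.
January 2006 — 2nd Monday is January 9, 2006.

January 9, 2006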